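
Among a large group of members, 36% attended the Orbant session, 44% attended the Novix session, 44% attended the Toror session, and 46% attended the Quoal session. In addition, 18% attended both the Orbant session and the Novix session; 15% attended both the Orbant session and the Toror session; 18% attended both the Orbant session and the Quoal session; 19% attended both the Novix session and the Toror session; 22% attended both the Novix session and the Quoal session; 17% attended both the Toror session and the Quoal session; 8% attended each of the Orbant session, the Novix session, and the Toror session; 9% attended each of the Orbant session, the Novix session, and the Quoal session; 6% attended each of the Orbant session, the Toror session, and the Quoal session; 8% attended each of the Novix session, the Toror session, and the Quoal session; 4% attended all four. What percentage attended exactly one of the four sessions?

29%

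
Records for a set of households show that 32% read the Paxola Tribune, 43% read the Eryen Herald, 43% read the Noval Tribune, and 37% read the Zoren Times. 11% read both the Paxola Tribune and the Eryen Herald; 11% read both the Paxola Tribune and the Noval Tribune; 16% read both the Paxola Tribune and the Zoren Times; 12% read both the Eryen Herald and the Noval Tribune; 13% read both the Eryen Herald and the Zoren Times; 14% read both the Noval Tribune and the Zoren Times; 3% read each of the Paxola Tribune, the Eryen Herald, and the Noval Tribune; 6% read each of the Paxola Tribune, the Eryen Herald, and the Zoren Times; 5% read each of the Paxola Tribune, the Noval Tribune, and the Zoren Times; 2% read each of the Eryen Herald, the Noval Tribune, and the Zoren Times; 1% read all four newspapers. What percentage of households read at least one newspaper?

Inclusion–exclusion gives
P(at least one) = 32 + 43 + 43 + 37 − 11 − 11 − 16 − 12 − 13 − 14 + 3 + 6 + 5 + 2 − 1 = 93%

93%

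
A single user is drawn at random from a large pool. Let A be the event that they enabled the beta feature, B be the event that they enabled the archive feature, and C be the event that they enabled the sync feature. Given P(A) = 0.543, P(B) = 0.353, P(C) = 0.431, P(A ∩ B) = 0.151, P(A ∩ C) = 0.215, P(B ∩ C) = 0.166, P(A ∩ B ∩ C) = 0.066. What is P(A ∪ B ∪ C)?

0.861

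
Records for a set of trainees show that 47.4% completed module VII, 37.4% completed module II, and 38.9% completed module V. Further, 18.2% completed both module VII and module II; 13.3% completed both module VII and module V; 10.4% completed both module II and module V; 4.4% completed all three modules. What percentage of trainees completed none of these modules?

13.8%

P(≥1) = 47.4 + 37.4 + 38.9 − 18.2 − 13.3 − 10.4 + 4.4 = 86.2%
P(none) = 100% − 86.2% = 13.8%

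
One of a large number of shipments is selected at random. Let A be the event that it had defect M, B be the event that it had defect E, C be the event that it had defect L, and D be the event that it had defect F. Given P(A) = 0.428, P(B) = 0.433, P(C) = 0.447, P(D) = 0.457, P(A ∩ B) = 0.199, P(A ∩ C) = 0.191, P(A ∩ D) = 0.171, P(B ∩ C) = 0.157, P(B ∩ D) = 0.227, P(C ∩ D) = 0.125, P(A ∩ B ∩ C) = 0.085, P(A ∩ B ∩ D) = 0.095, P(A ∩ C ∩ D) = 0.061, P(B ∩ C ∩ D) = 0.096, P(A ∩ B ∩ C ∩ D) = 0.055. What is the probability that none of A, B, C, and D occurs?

By inclusion–exclusion:
P(A ∪ B ∪ C ∪ D) = 0.428 + 0.433 + 0.447 + 0.457 − 0.199 − 0.191 − 0.171 − 0.157 − 0.227 − 0.125 + 0.085 + 0.095 + 0.061 + 0.096 − 0.055 = 0.977
P(none) = 1 − 0.977 = 0.023

0.023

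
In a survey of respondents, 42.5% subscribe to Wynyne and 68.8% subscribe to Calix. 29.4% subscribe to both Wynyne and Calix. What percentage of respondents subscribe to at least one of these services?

81.9%

P(union) = 42.5 + 68.8 − 29.4 = 81.9%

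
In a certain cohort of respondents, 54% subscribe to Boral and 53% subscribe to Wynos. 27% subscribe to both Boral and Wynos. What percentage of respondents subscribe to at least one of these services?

80%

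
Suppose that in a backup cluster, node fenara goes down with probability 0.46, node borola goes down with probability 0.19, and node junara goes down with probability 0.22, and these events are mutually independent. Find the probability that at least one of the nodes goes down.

0.658828

P(none) = (1 − 0.46) × (1 − 0.19) × (1 − 0.22) = 0.54 × 0.81 × 0.78 = 0.341172
P(at least one) = 1 − 0.341172 = 0.658828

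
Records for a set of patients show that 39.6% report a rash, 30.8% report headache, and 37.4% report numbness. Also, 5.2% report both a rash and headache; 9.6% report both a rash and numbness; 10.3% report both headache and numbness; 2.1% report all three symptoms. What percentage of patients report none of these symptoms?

By inclusion–exclusion:
P(union) = 39.6 + 30.8 + 37.4 − 5.2 − 9.6 − 10.3 + 2.1 = 84.8%
P(none) = 100% − 84.8% = 15.2%

15.2%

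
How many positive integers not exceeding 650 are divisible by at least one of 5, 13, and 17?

199

Using inclusion–exclusion:
⌊650/5⌋ + ⌊650/13⌋ + ⌊650/17⌋ − ⌊650/65⌋ − ⌊650/85⌋ − ⌊650/221⌋ + ⌊650/1105⌋ = 130 + 50 + 38 − 10 − 7 − 2 + 0 = 199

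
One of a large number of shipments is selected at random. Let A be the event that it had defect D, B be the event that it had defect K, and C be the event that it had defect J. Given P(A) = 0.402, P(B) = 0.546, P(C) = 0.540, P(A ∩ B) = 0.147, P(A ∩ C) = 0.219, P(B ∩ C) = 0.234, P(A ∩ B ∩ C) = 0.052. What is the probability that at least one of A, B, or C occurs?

Inclusion–exclusion gives
P(A ∪ B ∪ C) = 0.402 + 0.546 + 0.540 − 0.147 − 0.219 − 0.234 + 0.052 = 0.940

0.940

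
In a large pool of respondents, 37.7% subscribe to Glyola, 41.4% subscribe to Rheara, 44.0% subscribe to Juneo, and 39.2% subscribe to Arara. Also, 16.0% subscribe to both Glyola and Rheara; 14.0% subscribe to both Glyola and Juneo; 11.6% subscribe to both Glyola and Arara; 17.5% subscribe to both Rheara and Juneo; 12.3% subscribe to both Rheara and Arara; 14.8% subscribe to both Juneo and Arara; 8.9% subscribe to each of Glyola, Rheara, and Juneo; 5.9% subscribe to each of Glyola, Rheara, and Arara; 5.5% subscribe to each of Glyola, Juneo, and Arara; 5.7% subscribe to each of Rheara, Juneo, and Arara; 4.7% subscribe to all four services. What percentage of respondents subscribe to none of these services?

2.6%

By inclusion-exclusion,
P(at least one) = 37.7 + 41.4 + 44.0 + 39.2 − 16.0 − 14.0 − 11.6 − 17.5 − 12.3 − 14.8 + 8.9 + 5.9 + 5.5 + 5.7 − 4.7 = 97.4%
P(none) = 100% − 97.4% = 2.6%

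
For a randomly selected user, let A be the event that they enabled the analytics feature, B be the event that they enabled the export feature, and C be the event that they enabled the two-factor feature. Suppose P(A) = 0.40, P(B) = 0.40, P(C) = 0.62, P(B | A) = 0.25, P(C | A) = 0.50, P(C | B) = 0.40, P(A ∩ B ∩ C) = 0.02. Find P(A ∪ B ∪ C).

P(A ∩ B) = P(A)·P(B|A) = 0.40 × 0.25 = 0.10
P(A ∩ C) = P(A)·P(C|A) = 0.40 × 0.50 = 0.20
P(B ∩ C) = P(B)·P(C|B) = 0.40 × 0.40 = 0.16
P(A ∪ B ∪ C) = 0.40 + 0.40 + 0.62 − 0.10 − 0.20 − 0.16 + 0.02 = 0.98

0.98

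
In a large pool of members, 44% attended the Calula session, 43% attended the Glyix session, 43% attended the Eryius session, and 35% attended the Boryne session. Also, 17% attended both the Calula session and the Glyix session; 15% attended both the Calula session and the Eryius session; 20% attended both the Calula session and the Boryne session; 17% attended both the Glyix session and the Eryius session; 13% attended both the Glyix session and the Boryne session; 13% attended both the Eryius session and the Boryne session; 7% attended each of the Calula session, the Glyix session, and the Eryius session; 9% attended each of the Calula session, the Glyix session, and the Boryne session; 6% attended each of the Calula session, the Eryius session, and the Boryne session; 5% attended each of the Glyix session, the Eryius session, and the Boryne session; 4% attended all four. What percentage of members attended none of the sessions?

By inclusion-exclusion,
P(≥1) = 44 + 43 + 43 + 35 − 17 − 15 − 20 − 17 − 13 − 13 + 7 + 9 + 6 + 5 − 4 = 93%
P(none) = 100% − 93% = 7%

7%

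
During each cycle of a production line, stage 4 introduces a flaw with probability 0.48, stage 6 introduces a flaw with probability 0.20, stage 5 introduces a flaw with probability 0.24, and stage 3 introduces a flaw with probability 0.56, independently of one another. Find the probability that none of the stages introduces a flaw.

0.1391104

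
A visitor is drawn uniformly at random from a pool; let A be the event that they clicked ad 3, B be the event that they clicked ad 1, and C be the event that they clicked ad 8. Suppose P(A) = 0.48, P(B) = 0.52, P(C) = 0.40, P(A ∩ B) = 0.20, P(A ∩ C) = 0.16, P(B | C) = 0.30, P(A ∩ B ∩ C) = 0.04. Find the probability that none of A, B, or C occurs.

0.04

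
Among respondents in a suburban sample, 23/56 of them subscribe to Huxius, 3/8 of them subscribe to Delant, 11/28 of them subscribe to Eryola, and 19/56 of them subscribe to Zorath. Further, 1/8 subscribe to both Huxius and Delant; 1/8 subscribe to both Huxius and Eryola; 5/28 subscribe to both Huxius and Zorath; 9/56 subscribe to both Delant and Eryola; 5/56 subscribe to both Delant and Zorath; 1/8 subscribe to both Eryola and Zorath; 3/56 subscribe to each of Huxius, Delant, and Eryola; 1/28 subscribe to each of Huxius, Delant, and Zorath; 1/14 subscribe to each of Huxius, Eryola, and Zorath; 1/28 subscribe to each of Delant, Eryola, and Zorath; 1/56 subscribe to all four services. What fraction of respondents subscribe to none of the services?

3/28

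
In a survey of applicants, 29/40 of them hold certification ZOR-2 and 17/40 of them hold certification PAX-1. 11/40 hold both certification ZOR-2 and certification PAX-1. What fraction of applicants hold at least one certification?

7/8

Using inclusion–exclusion:
P(at least one) = 29/40 + 17/40 − 11/40 = 7/8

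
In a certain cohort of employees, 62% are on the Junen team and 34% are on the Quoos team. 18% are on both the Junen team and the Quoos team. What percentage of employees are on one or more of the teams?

P(≥1) = 62 + 34 − 18 = 78%

78%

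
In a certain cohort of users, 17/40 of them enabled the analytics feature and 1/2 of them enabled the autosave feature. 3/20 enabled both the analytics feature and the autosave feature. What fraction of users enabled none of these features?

9/40

Apply inclusion-exclusion:
P(≥1) = 17/40 + 1/2 − 3/20 = 31/40
P(none) = 1 − 31/40 = 9/40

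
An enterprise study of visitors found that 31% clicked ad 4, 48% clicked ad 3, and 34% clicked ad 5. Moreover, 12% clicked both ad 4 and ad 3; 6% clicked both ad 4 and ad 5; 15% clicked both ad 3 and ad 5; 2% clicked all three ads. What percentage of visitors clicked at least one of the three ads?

82%

P(≥1) = 31 + 48 + 34 − 12 − 6 − 15 + 2 = 82%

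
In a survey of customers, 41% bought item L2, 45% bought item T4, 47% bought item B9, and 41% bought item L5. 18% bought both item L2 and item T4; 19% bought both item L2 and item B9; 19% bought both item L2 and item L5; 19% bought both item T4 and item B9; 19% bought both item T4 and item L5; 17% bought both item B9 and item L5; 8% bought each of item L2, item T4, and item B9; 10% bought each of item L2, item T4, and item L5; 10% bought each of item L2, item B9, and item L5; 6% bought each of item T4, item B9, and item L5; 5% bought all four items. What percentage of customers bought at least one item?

92%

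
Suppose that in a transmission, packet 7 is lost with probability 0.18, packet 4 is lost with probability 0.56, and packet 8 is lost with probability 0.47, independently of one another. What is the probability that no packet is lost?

0.191224

P(none) = (1 − 0.18) × (1 − 0.56) × (1 − 0.47) = 0.82 × 0.44 × 0.53 = 0.191224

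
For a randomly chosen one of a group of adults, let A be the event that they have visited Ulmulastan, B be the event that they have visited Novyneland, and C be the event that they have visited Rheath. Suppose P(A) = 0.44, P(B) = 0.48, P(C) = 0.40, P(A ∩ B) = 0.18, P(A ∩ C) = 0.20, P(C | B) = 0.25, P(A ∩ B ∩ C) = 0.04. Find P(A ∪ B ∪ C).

P(B ∩ C) = P(B)·P(C|B) = 0.48 × 0.25 = 0.12
Apply inclusion-exclusion:
P(A ∪ B ∪ C) = 0.44 + 0.48 + 0.40 − 0.18 − 0.20 − 0.12 + 0.04 = 0.86

0.86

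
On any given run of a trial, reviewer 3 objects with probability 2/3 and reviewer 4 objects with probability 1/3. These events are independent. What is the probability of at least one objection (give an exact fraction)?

P(none) = (1 − 2/3) × (1 − 1/3) = 1/3 × 2/3 = 2/9
P(at least one) = 1 − 2/9 = 7/9

7/9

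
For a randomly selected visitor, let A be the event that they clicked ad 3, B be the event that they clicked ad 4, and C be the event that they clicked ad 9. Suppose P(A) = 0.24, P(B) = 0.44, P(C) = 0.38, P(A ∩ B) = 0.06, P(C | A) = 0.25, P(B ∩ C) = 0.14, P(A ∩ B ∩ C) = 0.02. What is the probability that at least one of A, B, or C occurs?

P(A ∩ C) = P(A)·P(C|A) = 0.24 × 0.25 = 0.06
Inclusion–exclusion gives
P(A ∪ B ∪ C) = 0.24 + 0.44 + 0.38 − 0.06 − 0.06 − 0.14 + 0.02 = 0.82

0.82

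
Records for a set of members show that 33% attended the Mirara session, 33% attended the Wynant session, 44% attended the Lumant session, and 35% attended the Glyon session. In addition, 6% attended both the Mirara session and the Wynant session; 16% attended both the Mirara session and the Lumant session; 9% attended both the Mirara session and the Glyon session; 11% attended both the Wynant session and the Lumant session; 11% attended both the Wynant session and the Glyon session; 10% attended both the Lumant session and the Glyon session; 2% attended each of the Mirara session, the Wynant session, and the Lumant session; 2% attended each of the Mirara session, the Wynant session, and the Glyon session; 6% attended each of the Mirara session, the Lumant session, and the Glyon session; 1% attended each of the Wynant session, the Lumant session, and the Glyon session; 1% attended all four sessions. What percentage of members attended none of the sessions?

8%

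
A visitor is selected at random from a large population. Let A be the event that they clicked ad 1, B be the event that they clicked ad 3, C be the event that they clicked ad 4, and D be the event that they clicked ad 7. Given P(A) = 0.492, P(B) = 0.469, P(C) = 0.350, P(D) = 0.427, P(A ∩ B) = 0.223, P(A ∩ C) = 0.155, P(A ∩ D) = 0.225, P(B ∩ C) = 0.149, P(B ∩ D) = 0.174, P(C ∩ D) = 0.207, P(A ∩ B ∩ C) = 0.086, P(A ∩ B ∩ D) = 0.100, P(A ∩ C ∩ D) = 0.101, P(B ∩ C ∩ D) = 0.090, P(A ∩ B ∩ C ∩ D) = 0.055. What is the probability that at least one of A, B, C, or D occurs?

Apply inclusion-exclusion:
P(A ∪ B ∪ C ∪ D) = 0.492 + 0.469 + 0.350 + 0.427 − 0.223 − 0.155 − 0.225 − 0.149 − 0.174 − 0.207 + 0.086 + 0.100 + 0.101 + 0.090 − 0.055 = 0.927

0.927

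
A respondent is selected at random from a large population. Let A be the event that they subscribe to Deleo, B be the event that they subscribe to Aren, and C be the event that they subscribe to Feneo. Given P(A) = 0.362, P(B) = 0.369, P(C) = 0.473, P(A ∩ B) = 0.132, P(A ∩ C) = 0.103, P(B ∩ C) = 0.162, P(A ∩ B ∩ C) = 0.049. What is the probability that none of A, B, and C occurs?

0.144

By inclusion–exclusion:
P(A ∪ B ∪ C) = 0.362 + 0.369 + 0.473 − 0.132 − 0.103 − 0.162 + 0.049 = 0.856
P(none) = 1 − 0.856 = 0.144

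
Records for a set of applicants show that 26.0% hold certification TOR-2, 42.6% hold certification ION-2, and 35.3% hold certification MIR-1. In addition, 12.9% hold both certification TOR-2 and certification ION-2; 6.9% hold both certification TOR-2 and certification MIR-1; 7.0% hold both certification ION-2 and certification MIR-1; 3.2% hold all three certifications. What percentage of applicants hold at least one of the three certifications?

Using inclusion–exclusion:
P(union) = 26.0 + 42.6 + 35.3 − 12.9 − 6.9 − 7.0 + 3.2 = 80.3%

80.3%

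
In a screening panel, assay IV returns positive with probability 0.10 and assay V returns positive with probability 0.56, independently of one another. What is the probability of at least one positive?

0.604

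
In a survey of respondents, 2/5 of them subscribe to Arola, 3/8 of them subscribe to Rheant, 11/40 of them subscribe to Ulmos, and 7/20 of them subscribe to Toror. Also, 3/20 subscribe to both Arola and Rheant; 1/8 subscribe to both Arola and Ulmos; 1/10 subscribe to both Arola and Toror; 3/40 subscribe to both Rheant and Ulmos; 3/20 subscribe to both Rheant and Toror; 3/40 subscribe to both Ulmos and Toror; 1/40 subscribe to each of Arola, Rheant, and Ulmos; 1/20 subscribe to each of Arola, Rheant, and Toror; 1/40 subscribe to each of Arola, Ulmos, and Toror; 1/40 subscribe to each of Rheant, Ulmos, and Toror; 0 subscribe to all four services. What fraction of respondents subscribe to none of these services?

3/20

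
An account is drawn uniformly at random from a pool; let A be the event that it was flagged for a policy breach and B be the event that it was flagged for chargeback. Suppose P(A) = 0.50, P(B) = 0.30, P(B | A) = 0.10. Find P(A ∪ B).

P(A ∩ B) = P(A)·P(B|A) = 0.50 × 0.10 = 0.05
P(A ∪ B) = 0.50 + 0.30 − 0.05 = 0.75

0.75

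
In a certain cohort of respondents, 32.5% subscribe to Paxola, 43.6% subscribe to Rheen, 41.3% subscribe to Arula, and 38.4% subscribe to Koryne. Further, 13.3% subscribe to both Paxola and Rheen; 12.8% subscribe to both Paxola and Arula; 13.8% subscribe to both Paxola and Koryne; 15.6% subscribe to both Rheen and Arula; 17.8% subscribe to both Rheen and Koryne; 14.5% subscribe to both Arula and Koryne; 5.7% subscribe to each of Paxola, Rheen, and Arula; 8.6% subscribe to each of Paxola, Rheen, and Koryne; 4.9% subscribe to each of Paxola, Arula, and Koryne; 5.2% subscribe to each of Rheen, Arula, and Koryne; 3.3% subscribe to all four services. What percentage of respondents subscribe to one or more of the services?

P(≥1) = 32.5 + 43.6 + 41.3 + 38.4 − 13.3 − 12.8 − 13.8 − 15.6 − 17.8 − 14.5 + 5.7 + 8.6 + 4.9 + 5.2 − 3.3 = 89.1%

89.1%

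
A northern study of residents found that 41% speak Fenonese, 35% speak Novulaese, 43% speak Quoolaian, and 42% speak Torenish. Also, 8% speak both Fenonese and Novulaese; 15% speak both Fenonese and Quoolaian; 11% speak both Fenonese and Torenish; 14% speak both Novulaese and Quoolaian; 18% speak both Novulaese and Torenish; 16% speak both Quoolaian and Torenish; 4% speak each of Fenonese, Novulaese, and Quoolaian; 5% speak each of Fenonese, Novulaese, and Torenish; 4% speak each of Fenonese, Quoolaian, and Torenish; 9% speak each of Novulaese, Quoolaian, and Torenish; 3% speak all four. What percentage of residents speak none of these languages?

Using inclusion–exclusion:
P(union) = 41 + 35 + 43 + 42 − 8 − 15 − 11 − 14 − 18 − 16 + 4 + 5 + 4 + 9 − 3 = 98%
P(none) = 100% − 98% = 2%

2%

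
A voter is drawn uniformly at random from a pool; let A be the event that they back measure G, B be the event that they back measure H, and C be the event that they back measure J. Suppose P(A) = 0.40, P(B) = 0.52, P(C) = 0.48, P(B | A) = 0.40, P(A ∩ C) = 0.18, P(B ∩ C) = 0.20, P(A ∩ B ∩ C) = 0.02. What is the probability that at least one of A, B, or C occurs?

0.88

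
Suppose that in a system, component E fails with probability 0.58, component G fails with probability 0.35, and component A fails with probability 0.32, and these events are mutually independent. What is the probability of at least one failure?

P(none) = (1 − 0.58) × (1 − 0.35) × (1 − 0.32) = 0.42 × 0.65 × 0.68 = 0.18564
P(at least one) = 1 − 0.18564 = 0.81436

0.81436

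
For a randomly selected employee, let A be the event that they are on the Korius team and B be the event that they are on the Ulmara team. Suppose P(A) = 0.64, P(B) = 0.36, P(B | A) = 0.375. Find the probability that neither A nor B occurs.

0.24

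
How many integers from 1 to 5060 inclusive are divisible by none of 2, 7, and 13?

By inclusion-exclusion,
floor(5060/2) + floor(5060/7) + floor(5060/13) − floor(5060/14) − floor(5060/26) − floor(5060/91) + floor(5060/182) = 2530 + 722 + 389 − 361 − 194 − 55 + 27 = 3058
5060 − 3058 = 2002

2002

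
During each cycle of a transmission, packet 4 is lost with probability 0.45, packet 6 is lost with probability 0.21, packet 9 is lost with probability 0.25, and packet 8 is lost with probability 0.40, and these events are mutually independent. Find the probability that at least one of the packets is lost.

Since the events are independent, P(none) is the product of the individual non-occurrence probabilities.
P(none) = (1 − 0.45) × (1 − 0.21) × (1 − 0.25) × (1 − 0.40) = 0.55 × 0.79 × 0.75 × 0.60 = 0.195525
P(at least one) = 1 − 0.195525 = 0.804475

0.804475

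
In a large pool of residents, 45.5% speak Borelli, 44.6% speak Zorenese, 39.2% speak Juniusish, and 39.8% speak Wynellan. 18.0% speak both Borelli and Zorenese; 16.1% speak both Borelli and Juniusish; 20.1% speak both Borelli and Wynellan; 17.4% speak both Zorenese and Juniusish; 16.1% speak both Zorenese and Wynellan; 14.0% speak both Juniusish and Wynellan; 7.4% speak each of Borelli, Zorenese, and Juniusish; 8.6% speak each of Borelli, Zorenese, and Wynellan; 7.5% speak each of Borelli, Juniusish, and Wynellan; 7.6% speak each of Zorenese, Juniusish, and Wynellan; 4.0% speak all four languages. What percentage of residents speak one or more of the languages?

94.5%

Apply inclusion-exclusion:
P(union) = 45.5 + 44.6 + 39.2 + 39.8 − 18.0 − 16.1 − 20.1 − 17.4 − 16.1 − 14.0 + 7.4 + 8.6 + 7.5 + 7.6 − 4.0 = 94.5%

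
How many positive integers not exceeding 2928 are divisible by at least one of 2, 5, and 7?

By inclusion–exclusion:
1464 + 585 + 418 − 292 − 209 − 83 + 41 = 1924

1924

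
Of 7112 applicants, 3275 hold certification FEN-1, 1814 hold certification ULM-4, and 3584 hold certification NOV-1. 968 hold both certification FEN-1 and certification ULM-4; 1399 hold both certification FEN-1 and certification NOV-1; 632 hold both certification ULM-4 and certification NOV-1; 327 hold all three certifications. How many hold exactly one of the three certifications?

By inclusion–exclusion (exactly-one form):
N(exactly one) = 3275 + 1814 + 3584 − 2·968 − 2·1399 − 2·632 + 3·327 = 3656

3656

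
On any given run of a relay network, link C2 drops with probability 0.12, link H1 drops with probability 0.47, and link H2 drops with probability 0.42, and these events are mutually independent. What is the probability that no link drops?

Independence gives P(none) = ∏(1 − pᵢ).
P(none) = (1 − 0.12) × (1 − 0.47) × (1 − 0.42) = 0.88 × 0.53 × 0.58 = 0.270512

0.270512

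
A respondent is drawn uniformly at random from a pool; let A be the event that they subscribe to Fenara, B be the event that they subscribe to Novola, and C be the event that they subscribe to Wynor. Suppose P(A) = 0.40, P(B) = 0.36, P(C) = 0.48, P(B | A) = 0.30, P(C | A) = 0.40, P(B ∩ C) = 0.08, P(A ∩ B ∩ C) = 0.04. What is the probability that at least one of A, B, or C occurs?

P(A ∩ B) = P(A)·P(B|A) = 0.40 × 0.30 = 0.12
P(A ∩ C) = P(A)·P(C|A) = 0.40 × 0.40 = 0.16
By inclusion–exclusion:
P(A ∪ B ∪ C) = 0.40 + 0.36 + 0.48 − 0.12 − 0.16 − 0.08 + 0.04 = 0.92

0.92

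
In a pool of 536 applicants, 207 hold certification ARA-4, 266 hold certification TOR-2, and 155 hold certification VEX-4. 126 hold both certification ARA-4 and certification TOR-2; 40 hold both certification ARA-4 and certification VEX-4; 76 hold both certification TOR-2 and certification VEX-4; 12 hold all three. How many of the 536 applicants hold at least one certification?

|at least one| = 207 + 266 + 155 − 126 − 40 − 76 + 12 = 398

398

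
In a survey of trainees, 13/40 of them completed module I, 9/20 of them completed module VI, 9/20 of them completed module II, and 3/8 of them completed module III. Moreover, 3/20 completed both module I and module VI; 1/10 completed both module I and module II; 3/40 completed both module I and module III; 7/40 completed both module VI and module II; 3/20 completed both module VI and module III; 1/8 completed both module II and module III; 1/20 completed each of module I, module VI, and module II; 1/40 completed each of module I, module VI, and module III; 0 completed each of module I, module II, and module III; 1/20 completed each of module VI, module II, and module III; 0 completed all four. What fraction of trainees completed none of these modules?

1/20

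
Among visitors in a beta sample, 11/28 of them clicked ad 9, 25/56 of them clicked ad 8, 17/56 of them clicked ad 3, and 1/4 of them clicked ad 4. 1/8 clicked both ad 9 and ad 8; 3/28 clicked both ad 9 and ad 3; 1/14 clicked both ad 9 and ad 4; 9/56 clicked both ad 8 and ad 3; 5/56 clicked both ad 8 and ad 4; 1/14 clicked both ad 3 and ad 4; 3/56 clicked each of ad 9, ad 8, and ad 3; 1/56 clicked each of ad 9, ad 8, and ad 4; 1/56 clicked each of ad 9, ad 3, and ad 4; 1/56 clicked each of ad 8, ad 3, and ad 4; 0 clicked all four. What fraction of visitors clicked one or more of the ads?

7/8

By inclusion-exclusion,
P(union) = 11/28 + 25/56 + 17/56 + 1/4 − 1/8 − 3/28 − 1/14 − 9/56 − 5/56 − 1/14 + 3/56 + 1/56 + 1/56 + 1/56 − 0 = 7/8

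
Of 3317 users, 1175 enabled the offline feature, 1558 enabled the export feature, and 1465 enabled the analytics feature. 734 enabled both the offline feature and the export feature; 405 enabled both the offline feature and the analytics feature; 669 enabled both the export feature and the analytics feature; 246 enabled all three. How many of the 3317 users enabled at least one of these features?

|union| = 1175 + 1558 + 1465 − 734 − 405 − 669 + 246 = 2636

2636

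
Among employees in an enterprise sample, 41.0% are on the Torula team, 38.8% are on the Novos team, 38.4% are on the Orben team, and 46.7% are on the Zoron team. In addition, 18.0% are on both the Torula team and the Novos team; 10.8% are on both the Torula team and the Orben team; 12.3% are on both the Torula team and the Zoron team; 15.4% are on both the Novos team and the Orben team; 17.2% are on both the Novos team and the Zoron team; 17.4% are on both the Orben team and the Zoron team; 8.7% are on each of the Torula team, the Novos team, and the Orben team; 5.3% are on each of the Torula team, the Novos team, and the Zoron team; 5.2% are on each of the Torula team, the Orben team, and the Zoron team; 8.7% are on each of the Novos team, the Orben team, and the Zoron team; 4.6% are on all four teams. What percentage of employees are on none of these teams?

2.9%

P(at least one) = 41.0 + 38.8 + 38.4 + 46.7 − 18.0 − 10.8 − 12.3 − 15.4 − 17.2 − 17.4 + 8.7 + 5.3 + 5.2 + 8.7 − 4.6 = 97.1%
P(none) = 100% − 97.1% = 2.9%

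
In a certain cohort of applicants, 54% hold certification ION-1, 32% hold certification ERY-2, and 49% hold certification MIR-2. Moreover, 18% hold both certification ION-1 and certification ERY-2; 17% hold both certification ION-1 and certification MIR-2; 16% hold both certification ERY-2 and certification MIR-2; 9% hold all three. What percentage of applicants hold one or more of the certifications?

93%

By inclusion–exclusion:
P(union) = 54 + 32 + 49 − 18 − 17 − 16 + 9 = 93%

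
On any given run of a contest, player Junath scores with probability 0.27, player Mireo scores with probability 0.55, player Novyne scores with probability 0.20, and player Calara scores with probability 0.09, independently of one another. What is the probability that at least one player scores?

P(none) = (1 − 0.27) × (1 − 0.55) × (1 − 0.20) × (1 − 0.09) = 0.73 × 0.45 × 0.80 × 0.91 = 0.239148
P(at least one) = 1 − 0.239148 = 0.760852

0.760852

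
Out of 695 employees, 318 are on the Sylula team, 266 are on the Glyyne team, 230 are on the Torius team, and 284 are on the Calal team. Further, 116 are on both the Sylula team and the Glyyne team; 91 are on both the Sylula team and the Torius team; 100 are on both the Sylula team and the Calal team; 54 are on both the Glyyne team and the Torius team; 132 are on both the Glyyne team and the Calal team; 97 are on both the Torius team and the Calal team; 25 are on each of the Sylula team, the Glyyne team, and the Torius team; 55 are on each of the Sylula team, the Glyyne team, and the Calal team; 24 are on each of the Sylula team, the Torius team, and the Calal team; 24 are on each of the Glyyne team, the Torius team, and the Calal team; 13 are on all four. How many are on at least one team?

|at least one| = 318 + 266 + 230 + 284 − 116 − 91 − 100 − 54 − 132 − 97 + 25 + 55 + 24 + 24 − 13 = 623

623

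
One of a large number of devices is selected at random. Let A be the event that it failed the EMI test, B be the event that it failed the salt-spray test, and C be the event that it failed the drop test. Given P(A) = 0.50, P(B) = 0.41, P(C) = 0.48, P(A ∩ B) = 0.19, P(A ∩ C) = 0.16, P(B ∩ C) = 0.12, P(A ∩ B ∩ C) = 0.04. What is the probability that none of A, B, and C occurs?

By inclusion–exclusion:
P(A ∪ B ∪ C) = 0.50 + 0.41 + 0.48 − 0.19 − 0.16 − 0.12 + 0.04 = 0.96
P(none) = 1 − 0.96 = 0.04

0.04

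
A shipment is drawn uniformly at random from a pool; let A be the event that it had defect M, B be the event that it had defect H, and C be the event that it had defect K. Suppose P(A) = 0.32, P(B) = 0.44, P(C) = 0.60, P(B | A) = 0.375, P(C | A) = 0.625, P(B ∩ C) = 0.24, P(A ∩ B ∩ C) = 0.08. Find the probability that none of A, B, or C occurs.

P(A ∩ B) = P(A)·P(B|A) = 0.32 × 0.375 = 0.12
P(A ∩ C) = P(A)·P(C|A) = 0.32 × 0.625 = 0.20
P(A ∪ B ∪ C) = 0.32 + 0.44 + 0.60 − 0.12 − 0.20 − 0.24 + 0.08 = 0.88
P(none) = 1 − 0.88 = 0.12

0.12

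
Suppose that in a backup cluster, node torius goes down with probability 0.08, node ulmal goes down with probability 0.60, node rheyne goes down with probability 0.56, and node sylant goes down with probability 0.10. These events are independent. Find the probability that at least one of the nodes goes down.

0.854272

Since the events are independent, P(none) is the product of the individual non-occurrence probabilities.
P(none) = (1 − 0.08) × (1 − 0.60) × (1 − 0.56) × (1 − 0.10) = 0.92 × 0.40 × 0.44 × 0.90 = 0.145728
P(at least one) = 1 − 0.145728 = 0.854272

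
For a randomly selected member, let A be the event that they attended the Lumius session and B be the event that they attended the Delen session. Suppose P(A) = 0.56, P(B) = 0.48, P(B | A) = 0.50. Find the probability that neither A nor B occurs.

P(A ∩ B) = P(A)·P(B|A) = 0.56 × 0.50 = 0.28
By inclusion–exclusion:
P(A ∪ B) = 0.56 + 0.48 − 0.28 = 0.76
P(none) = 1 − 0.76 = 0.24

0.24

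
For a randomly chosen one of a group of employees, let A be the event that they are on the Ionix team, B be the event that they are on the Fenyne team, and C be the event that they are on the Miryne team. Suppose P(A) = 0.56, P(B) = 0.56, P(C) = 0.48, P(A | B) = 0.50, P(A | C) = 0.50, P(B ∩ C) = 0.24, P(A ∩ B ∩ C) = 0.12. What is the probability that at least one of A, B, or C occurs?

0.96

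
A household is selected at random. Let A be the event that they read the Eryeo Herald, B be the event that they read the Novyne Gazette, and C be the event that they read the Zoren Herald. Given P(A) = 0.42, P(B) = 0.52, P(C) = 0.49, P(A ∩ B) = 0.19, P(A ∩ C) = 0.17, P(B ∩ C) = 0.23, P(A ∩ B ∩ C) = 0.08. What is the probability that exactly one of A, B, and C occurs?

By inclusion–exclusion (exactly-one form):
P(exactly one) = 0.42 + 0.52 + 0.49 − 2·0.19 − 2·0.17 − 2·0.23 + 3·0.08 = 0.49

0.49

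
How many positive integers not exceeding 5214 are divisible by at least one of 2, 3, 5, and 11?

2607 + 1738 + 1042 + 474 − 869 − 521 − 237 − 347 − 158 − 94 + 173 + 79 + 47 + 31 − 15 = 3950

3950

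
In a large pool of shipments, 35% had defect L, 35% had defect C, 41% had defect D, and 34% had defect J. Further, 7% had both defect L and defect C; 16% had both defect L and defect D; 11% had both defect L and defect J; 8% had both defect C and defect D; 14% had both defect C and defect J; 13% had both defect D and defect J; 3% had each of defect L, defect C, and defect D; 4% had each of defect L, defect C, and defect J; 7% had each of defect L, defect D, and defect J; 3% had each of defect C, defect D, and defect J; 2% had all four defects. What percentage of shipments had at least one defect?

91%

P(≥1) = 35 + 35 + 41 + 34 − 7 − 16 − 11 − 8 − 14 − 13 + 3 + 4 + 7 + 3 − 2 = 91%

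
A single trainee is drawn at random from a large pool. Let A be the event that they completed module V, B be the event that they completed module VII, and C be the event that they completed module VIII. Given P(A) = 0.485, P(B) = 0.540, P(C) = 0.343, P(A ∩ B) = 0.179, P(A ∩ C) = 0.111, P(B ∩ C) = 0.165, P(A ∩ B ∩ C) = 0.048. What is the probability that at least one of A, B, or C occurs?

0.961

Using inclusion–exclusion:
P(A ∪ B ∪ C) = 0.485 + 0.540 + 0.343 − 0.179 − 0.111 − 0.165 + 0.048 = 0.961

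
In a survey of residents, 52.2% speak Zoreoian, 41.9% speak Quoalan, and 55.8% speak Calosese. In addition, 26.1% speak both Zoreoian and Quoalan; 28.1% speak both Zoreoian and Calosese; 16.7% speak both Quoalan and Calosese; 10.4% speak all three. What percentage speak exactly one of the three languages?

39.3%

By inclusion–exclusion (exactly-one form):
P(exactly one) = 52.2 + 41.9 + 55.8 − 2·26.1 − 2·28.1 − 2·16.7 + 3·10.4 = 39.3%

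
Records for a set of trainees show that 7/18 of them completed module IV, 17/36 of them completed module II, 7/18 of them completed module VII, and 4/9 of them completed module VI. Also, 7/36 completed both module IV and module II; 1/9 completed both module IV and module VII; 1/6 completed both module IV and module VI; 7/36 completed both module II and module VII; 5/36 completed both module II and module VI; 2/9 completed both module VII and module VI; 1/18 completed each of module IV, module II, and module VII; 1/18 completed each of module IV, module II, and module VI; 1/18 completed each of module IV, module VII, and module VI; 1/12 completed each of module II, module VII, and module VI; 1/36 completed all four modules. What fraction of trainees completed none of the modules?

1/9

Inclusion–exclusion gives
P(union) = 7/18 + 17/36 + 7/18 + 4/9 − 7/36 − 1/9 − 1/6 − 7/36 − 5/36 − 2/9 + 1/18 + 1/18 + 1/18 + 1/12 − 1/36 = 8/9
P(none) = 1 − 8/9 = 1/9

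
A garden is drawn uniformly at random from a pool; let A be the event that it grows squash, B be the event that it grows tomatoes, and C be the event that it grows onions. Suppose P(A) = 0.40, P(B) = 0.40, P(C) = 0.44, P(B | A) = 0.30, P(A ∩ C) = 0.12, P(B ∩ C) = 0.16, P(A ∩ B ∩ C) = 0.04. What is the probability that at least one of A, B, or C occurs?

P(A ∩ B) = P(A)·P(B|A) = 0.40 × 0.30 = 0.12
Inclusion–exclusion gives
P(A ∪ B ∪ C) = 0.40 + 0.40 + 0.44 − 0.12 − 0.12 − 0.16 + 0.04 = 0.88

0.88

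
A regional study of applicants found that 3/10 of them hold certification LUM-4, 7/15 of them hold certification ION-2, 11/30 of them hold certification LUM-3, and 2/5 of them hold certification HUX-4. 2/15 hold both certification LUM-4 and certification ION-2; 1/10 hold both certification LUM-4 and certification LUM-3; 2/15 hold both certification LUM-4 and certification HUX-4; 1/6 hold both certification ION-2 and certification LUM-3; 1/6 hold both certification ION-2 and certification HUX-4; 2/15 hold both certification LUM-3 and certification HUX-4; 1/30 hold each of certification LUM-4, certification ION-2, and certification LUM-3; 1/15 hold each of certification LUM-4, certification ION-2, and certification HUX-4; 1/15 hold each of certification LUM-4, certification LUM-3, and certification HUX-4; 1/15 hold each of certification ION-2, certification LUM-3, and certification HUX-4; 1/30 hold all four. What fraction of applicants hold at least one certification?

9/10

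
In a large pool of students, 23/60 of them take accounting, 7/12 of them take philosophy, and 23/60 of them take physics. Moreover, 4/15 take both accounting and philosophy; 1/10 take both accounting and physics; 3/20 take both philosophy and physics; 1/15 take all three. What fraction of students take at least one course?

By inclusion–exclusion:
P(≥1) = 23/60 + 7/12 + 23/60 − 4/15 − 1/10 − 3/20 + 1/15 = 9/10

9/10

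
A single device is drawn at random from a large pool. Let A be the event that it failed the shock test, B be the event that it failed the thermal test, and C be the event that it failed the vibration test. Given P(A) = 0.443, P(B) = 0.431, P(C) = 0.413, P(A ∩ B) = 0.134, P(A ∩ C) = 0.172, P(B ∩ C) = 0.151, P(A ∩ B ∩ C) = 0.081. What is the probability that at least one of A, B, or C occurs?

0.911

Apply inclusion-exclusion:
P(A ∪ B ∪ C) = 0.443 + 0.431 + 0.413 − 0.134 − 0.172 − 0.151 + 0.081 = 0.911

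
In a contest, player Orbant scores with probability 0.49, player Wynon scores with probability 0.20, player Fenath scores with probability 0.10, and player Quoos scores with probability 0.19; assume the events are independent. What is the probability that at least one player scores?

P(none) = (1 − 0.49) × (1 − 0.20) × (1 − 0.10) × (1 − 0.19) = 0.51 × 0.80 × 0.90 × 0.81 = 0.297432
P(at least one) = 1 − 0.297432 = 0.702568

0.702568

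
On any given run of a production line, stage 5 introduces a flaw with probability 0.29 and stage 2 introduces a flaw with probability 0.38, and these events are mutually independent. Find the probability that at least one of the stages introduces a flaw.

0.5598

Independence gives P(none) = ∏(1 − pᵢ).
P(none) = (1 − 0.29) × (1 − 0.38) = 0.71 × 0.62 = 0.4402
P(at least one) = 1 − 0.4402 = 0.5598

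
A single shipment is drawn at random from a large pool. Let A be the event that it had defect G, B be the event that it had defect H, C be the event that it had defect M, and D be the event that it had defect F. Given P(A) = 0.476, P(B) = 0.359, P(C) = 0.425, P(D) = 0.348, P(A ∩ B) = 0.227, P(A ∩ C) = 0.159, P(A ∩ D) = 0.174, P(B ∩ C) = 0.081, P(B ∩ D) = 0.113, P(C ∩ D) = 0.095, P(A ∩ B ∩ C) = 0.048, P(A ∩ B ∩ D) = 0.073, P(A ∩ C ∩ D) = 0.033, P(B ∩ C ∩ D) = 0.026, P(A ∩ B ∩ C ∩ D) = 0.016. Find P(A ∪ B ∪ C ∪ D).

Using inclusion–exclusion:
P(A ∪ B ∪ C ∪ D) = 0.476 + 0.359 + 0.425 + 0.348 − 0.227 − 0.159 − 0.174 − 0.081 − 0.113 − 0.095 + 0.048 + 0.073 + 0.033 + 0.026 − 0.016 = 0.923

0.923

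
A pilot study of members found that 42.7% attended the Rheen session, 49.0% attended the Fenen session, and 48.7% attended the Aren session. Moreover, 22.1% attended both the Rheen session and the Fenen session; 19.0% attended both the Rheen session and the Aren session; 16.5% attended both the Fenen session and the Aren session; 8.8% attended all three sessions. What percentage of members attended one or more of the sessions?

P(union) = 42.7 + 49.0 + 48.7 − 22.1 − 19.0 − 16.5 + 8.8 = 91.6%

91.6%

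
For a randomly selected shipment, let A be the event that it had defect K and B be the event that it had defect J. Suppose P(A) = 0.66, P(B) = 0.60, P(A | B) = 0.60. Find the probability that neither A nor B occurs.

0.10

P(A ∩ B) = P(B)·P(A|B) = 0.60 × 0.60 = 0.36
By inclusion–exclusion:
P(A ∪ B) = 0.66 + 0.60 − 0.36 = 0.90
P(none) = 1 − 0.90 = 0.10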